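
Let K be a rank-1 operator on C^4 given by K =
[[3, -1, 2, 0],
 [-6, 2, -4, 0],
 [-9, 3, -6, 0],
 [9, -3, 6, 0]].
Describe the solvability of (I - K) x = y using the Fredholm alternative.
(I - K) is invertible (det(I - K) = 2 ≠ 0), so for every y in C^4 the equation (I - K) x = y has a unique solution.

K has rank 1, so it is an outer product K = u v^T: every row of K is a multiple of one row vector. Reading off the entries, u = (1, -2, -3, 3) and v = (3, -1, 2, 0) (row i of K equals u_i·v^T). A rank-one matrix u v^T satisfies K u = u (v·u) and kills the (3)-dimensional subspace v^⊥, so its characteristic polynomial is lambda^3 (lambda - v·u) with v·u = tr K = -1. Hence the eigenvalues of I - K are 1 (multiplicity 3) and 1 - (-1) = 2, so det(I - K) = 2. (Direct check: I - K =
[[-2, 1, -2, 0],
 [6, -1, 4, 0],
 [9, -3, 7, 0],
 [-9, 3, -6, 1]]
has determinant 2.) The finite-dimensional Fredholm alternative says: either (I - K) is invertible, or ker(I - K) ≠ {0} and then range(I - K) = ker((I - K)^*)^⊥, with dim ker(I - K) = dim ker((I - K)^*). Since det(I - K) ≠ 0, 1 is not an eigenvalue of K and ker(I - K) = {0}, so we are in the first case: for every y there is a unique x = (I - K)^(-1) y. Explicitly, by the Sherman–Morrison formula, (I - u v^T)^(-1) = I + u v^T/(1 - v·u), i.e. (I - K)^(-1) = I + K/(2).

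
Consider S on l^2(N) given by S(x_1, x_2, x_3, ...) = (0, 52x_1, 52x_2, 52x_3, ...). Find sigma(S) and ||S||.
sigma(S) = closed disk {z in C : |z| ≤ 52}; ||S|| = 52

Note S = 52·U where U is the unit right shift (U x)_k = x_{k-1} (with x_0 := 0); so ||S|| = 52||U|| and sigma(S) = 52·sigma(U). ||S x||^2 = sum_{k≥1} |52x_k|^2 = 2704||x||^2, so ||S|| = 52 and sigma(S) ⊂ {|z| ≤ 52}. For any |lambda| < 52, the equation (S - lambda I) x = 0 forces x_1 = 0, then 52x_k = lambda x_{k+1} ⇒ x = 0, so S has no eigenvalues. But (S - lambda I) is not surjective for |lambda| < 52: solving (S - lambda I) x = e_1 would require x_n proportional to (lambda/52)^(-n), which is not in l^2. So every |lambda| < 52 lies in the residual spectrum. The boundary |lambda| = 52 is in the approximate point spectrum (the spectrum is closed). Hence sigma(S) is the closed disk of radius 52.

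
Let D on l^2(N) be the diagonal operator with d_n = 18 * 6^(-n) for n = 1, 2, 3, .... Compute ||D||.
||D|| = 3 (attained at n = 1)

For D diagonal, ||D|| = sup_n |d_n|. The sequence d_n = 18 * 6^(-n) is positive and strictly decreasing (ratio 6^(-1) < 1), so the supremum is d_1 = 18/6 = 3. Hence ||D|| = 3.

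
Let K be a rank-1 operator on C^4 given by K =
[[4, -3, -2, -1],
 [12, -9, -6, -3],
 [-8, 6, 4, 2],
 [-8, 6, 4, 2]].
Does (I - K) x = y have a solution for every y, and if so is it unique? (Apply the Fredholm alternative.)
(I - K) is singular (det(I - K) = 0, i.e. 1 ∈ sigma(K)). (I - K) x = y is solvable iff y ⊥ ker((I - K)^*) = span{(4, -3, -2, -1)}, i.e. iff 4y_1 - 3y_2 - 2y_3 - y_4 = 0. When solvable, the solutions are x = y + c·(1, 3, -2, -2), c arbitrary (ker(I - K) = span{(1, 3, -2, -2)}, dimension 1).

K has rank 1, so it is an outer product K = u v^T: every row of K is a multiple of one row vector. Reading off the entries, u = (1, 3, -2, -2) and v = (4, -3, -2, -1) (row i of K equals u_i·v^T). A rank-one matrix u v^T satisfies K u = u (v·u) and kills the (3)-dimensional subspace v^⊥, so its characteristic polynomial is lambda^3 (lambda - v·u) with v·u = tr K = 1. Hence the eigenvalues of I - K are 1 (multiplicity 3) and 1 - (1) = 0, so det(I - K) = 0. (Direct check: I - K =
[[-3, 3, 2, 1],
 [-12, 10, 6, 3],
 [8, -6, -3, -2],
 [8, -6, -4, -1]]
has determinant 0.) So 1 is an eigenvalue of K and (I - K) is not invertible. The finite-dimensional Fredholm alternative says: either (I - K) is invertible, or ker(I - K) ≠ {0} and then range(I - K) = ker((I - K)^*)^⊥, with dim ker(I - K) = dim ker((I - K)^*). We are in the second case, so we need both kernels. Kernel of I - K: (I - K) u = u - u (v·u) = u - u = 0, so ker(I - K) = span{u} = span{(1, 3, -2, -2)} (it is exactly 1-dimensional because rank(I - K) = 3). Kernel of the adjoint: K is real, so (I - K)^* = I - K^T = I - v u^T, and (I - v u^T) v = v - v (u·v) = 0; hence ker((I - K)^*) = span{v} = span{(4, -3, -2, -1)}. Therefore (I - K) x = y is solvable iff <y, v> = 0, i.e. iff 4y_1 - 3y_2 - 2y_3 - y_4 = 0. When this holds, K y = u (v·y) = 0, so (I - K) y = y and x = y is a particular solution; the full solution set is the line x = y + c·u = y + c·(1, 3, -2, -2), c ∈ C.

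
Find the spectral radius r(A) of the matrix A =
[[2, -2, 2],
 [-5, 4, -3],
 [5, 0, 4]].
r(A) ≈ 8.2907

The eigenvalues of A are the roots of its characteristic polynomial. With M = A (coefficients from the trace, the sum of principal 2x2 minors, and det A):
  p(λ) = det(λ I - M) = λ^3 - 10λ^2 + 12λ + 18.
No integer candidate from the rational root theorem (±divisors of 18) is a root, so the roots are irrational. The cubic discriminant is Δ = 31860 > 0, so there are three distinct real roots. p(-1) = -5 and p(0) = 18 have opposite signs, so a root lies in (-1, 0); Newton's method refines it to λ ≈ -0.8487. p(2) = 10 and p(3) = -9 have opposite signs, so a root lies in (2, 3); Newton's method refines it to λ ≈ 2.558. p(8) = -14 and p(9) = 45 have opposite signs, so a root lies in (8, 9); Newton's method refines it to λ ≈ 8.2907. Check (Vieta): the three roots sum to 10, matching tr M = 10.
Thus the eigenvalues (to 4 decimals) are -0.8487 (modulus 0.8487); 2.558 (modulus 2.558); 8.2907 (modulus 8.2907). The spectral radius is the largest modulus: r(A) ≈ 8.2907. (Cross-check: r(A) ≤ ||A||_2 ≈ 9.681; equality holds whenever A is normal, though it can also hold for some non-normal A.)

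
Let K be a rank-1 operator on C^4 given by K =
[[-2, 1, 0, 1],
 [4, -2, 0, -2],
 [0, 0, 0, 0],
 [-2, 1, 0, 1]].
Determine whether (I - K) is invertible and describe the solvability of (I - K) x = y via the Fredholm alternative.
(I - K) is invertible (det(I - K) = 4 ≠ 0), so for every y in C^4 the equation (I - K) x = y has a unique solution.

K has rank 1, so it is an outer product K = u v^T: every row of K is a multiple of one row vector. Reading off the entries, u = (-1, 2, 0, -1) and v = (2, -1, 0, -1) (row i of K equals u_i·v^T). A rank-one matrix u v^T satisfies K u = u (v·u) and kills the (3)-dimensional subspace v^⊥, so its characteristic polynomial is lambda^3 (lambda - v·u) with v·u = tr K = -3. Hence the eigenvalues of I - K are 1 (multiplicity 3) and 1 - (-3) = 4, so det(I - K) = 4. (Direct check: I - K =
[[3, -1, 0, -1],
 [-4, 3, 0, 2],
 [0, 0, 1, 0],
 [2, -1, 0, 0]]
has determinant 4.) The finite-dimensional Fredholm alternative says: either (I - K) is invertible, or ker(I - K) ≠ {0} and then range(I - K) = ker((I - K)^*)^⊥, with dim ker(I - K) = dim ker((I - K)^*). Since det(I - K) ≠ 0, 1 is not an eigenvalue of K and ker(I - K) = {0}, so we are in the first case: for every y there is a unique x = (I - K)^(-1) y. Explicitly, by the Sherman–Morrison formula, (I - u v^T)^(-1) = I + u v^T/(1 - v·u), i.e. (I - K)^(-1) = I + K/(4).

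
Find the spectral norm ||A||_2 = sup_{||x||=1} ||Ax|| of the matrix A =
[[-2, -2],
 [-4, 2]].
||A||_2 = sqrt((28 + sqrt(208))/2) ≈ 4.6056 (= sqrt(largest eigenvalue of A^T A))

||A||_2 = sigma_max(A) = sqrt(lambda_max(A^T A)). Form the symmetric matrix M = A^T A =
[[20, -4],
 [-4, 8]].
Its characteristic polynomial (trace, determinant of M give the coefficients) is
  p(λ) = det(λ I - M) = λ^2 - 28λ + 144.
For λ^2 - 28λ + 144 the discriminant is 208. It is nonnegative but not a perfect square, so the roots are real and irrational: λ = (28 ± sqrt(208))/2 ≈ 21.2111, 6.7889.
So the eigenvalues of A^T A are ≈ 6.7889, 21.2111 (all ≥ 0, as they must be for A^T A). The largest is λ_max = (28 + sqrt(208))/2 ≈ 21.2111, hence ||A||_2 = sqrt(λ_max) = sqrt((28 + sqrt(208))/2) ≈ 4.6056.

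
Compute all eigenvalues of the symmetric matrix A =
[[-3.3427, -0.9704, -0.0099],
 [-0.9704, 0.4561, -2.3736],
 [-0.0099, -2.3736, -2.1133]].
sigma(A) ≈ {-4, -3, 2}

A is real symmetric, so its spectrum consists of real eigenvalues. Expanding the characteristic polynomial of the displayed matrix gives
  det(λ I - A) = p(λ) = λ^3 + (5)λ^2 + (-2)λ + (-24).
Solving p(λ) = 0 yields eigenvalues ≈ -4, -3, 2. (A is shown rounded to 4 decimals, so these recover the underlying integer eigenvalues to within that precision.)
Verification: the trace of A = -5 equals the sum of eigenvalues -5, and det(A) ≈ 23.9990 matches the eigenvalue product 24.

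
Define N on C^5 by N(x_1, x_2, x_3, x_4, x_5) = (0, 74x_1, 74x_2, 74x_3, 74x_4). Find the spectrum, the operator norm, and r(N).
sigma(N) = {0}; ||N|| = 74; r(N) = 0. (N is nilpotent with N^5 = 0.)

On C^5, N is a strictly lower-triangular matrix with 74 on the subdiagonal and zeros elsewhere, so its characteristic polynomial is lambda^5 and every eigenvalue is 0: sigma(N) = {0}. For the operator norm, N e_i = 74e_{i+1} for i = 1, ..., 4 and N e_5 = 0, so the singular values of N are 74 (with multiplicity 4) and 0; hence ||N|| = 74. The spectral radius r(N) = max|lambda| = 0. Note ||N|| > r(N) — characteristic of non-normal nilpotent operators. Indeed N^5 = 0.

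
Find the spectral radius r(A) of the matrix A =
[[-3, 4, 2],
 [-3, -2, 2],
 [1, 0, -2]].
r(A) ≈ 4.3182

The eigenvalues of A are the roots of its characteristic polynomial. With M = A (coefficients from the trace, the sum of principal 2x2 minors, and det A):
  p(λ) = det(λ I - M) = λ^3 + 7λ^2 + 26λ + 24.
No integer candidate from the rational root theorem (±divisors of 24) is a root, so the roots are irrational. The cubic discriminant is Δ = -7036 < 0, so there is one real root and a complex-conjugate pair. p(-2) = -8 and p(-1) = 4 have opposite signs, so a root lies in (-2, -1); Newton's method refines it to λ ≈ -1.2871. Dividing out (λ - (-1.2871)) leaves approximately λ^2 + 5.7129λ + 18.6471. For λ^2 + 5.7129λ + 18.6471 the discriminant is -41.9507. It is negative, so the remaining roots are the complex-conjugate pair λ ≈ -2.8565 ± 3.2385i. Their product equals the constant term, so |λ|^2 ≈ 18.6471 and |λ| ≈ 4.3182.
Thus the eigenvalues (to 4 decimals) are -1.2871 (modulus 1.2871); -2.8565 ± 3.2385i (modulus 4.3182). The spectral radius is the largest modulus: r(A) ≈ 4.3182. (Cross-check: r(A) ≤ ||A||_2 ≈ 5.8057; equality holds whenever A is normal, though it can also hold for some non-normal A.)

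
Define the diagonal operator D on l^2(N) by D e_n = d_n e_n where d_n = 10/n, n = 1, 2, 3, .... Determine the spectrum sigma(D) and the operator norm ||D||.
sigma(D) = {10/n : n ≥ 1} ∪ {0}; ||D|| = 10

A bounded diagonal operator on l^2 with diagonal entries d_n has spectrum equal to the closure of {d_n : n ≥ 1}: every d_n is an eigenvalue (with eigenvector e_n), so {d_n} ⊂ sigma(D); the spectrum is closed, so its closure is too; and for lambda not in the closure, (D - lambda I) has bounded inverse (the diagonal entries 1/(d_n - lambda) are bounded). For our sequence d_n = 10/n, n = 1, 2, 3, ...:
  - {d_n} = {10/n : n ≥ 1}; the only limit point is 0
  - closure = {10/n : n ≥ 1} ∪ {0}
For the norm: a diagonal operator has ||D|| = sup_n |d_n|. Here d_n = 10/n is positive and decreasing, so sup_n |d_n| = d_1 = 10. So ||D|| = 10.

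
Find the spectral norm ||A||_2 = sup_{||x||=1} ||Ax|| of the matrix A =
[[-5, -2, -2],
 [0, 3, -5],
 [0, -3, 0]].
||A||_2 ≈ 6.165 (= sqrt(largest eigenvalue of A^T A))

||A||_2 = sigma_max(A) = sqrt(lambda_max(A^T A)). Form the symmetric matrix M = A^T A =
[[25, 10, 10],
 [10, 22, -11],
 [10, -11, 29]].
Its characteristic polynomial (trace, sum of principal 2x2 minors, determinant of M give the coefficients) is
  p(λ) = det(λ I - M) = λ^3 - 76λ^2 + 1592λ - 5625.
No integer candidate from the rational root theorem (±divisors of 5625) is a root, so the roots are irrational. The cubic discriminant is Δ = 18780437 > 0, so there are three distinct real roots. p(4) = -409 and p(5) = 560 have opposite signs, so a root lies in (4, 5); Newton's method refines it to λ ≈ 4.4065. p(33) = 84 and p(34) = -49 have opposite signs, so a root lies in (33, 34); Newton's method refines it to λ ≈ 33.5868. p(38) = -1 and p(39) = 186 have opposite signs, so a root lies in (38, 39); Newton's method refines it to λ ≈ 38.0067. Check (Vieta): the three roots sum to 76, matching tr M = 76.
So the eigenvalues of A^T A are ≈ 4.4065, 33.5868, 38.0067 (all ≥ 0, as they must be for A^T A). The largest is λ_max ≈ 38.0067, hence ||A||_2 = sqrt(λ_max) ≈ 6.165.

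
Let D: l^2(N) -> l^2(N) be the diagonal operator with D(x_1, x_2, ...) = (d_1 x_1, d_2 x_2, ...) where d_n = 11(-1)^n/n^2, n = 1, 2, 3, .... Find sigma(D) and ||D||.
sigma(D) = {11(-1)^n/n^2 : n ≥ 1} ∪ {0}; ||D|| = 11

A bounded diagonal operator on l^2 with diagonal entries d_n has spectrum equal to the closure of {d_n : n ≥ 1}: every d_n is an eigenvalue (with eigenvector e_n), so {d_n} ⊂ sigma(D); the spectrum is closed, so its closure is too; and for lambda not in the closure, (D - lambda I) has bounded inverse (the diagonal entries 1/(d_n - lambda) are bounded). For our sequence d_n = 11(-1)^n/n^2, n = 1, 2, 3, ...:
  - {d_n} = {11(-1)^n/n^2 : n ≥ 1}; the only limit point is 0
  - closure = {11(-1)^n/n^2 : n ≥ 1} ∪ {0}
For the norm: a diagonal operator has ||D|| = sup_n |d_n|. Here |d_n| = 11/n^2 is decreasing, so sup_n |d_n| = |d_1| = 11. So ||D|| = 11.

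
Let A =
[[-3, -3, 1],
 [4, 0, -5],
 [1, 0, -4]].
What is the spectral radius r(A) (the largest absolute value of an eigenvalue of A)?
r(A) = sqrt(11) ≈ 3.3166

The eigenvalues of A are the roots of its characteristic polynomial. With M = A (coefficients from the trace, the sum of principal 2x2 minors, and det A):
  p(λ) = det(λ I - M) = λ^3 + 7λ^2 + 23λ + 33.
By the rational root theorem any rational root is an integer divisor of 33. Testing λ = -3: p(-3) = -27 + 63 - 69 + 33 = 0, so λ = -3 is a root. Dividing out (λ + 3) leaves p(λ) = (λ + 3)(λ^2 + 4λ + 11). For λ^2 + 4λ + 11 the discriminant is -28. It is negative, so the roots are the complex-conjugate pair λ = -2 ± (sqrt(28)/2) i ≈ -2 ± 2.6458i. For a conjugate pair the product of the roots equals the constant term, so |λ|^2 = 11 and |λ| = sqrt(11) ≈ 3.3166.
Thus the eigenvalues (to 4 decimals) are -2 ± 2.6458i (modulus 3.3166); -3 (modulus 3). The spectral radius is the largest modulus: r(A) = sqrt(11) ≈ 3.3166. (Cross-check: r(A) ≤ ||A||_2 ≈ 7.9554; equality holds whenever A is normal, though it can also hold for some non-normal A.)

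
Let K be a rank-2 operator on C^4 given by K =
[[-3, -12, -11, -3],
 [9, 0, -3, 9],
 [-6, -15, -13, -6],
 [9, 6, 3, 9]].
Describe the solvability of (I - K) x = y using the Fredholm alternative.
(I - K) is invertible (det(I - K) = -109 ≠ 0), so for every y in C^4 the equation (I - K) x = y has a unique solution.

K has rank 2 and factors as K = U V^T = u1 v1^T + u2 v2^T with u1 = (1, -3, 2, -3), v1 = (-3, -3, -2, -3), u2 = (-3, -3, -3, -1), v2 = (0, 3, 3, 0) (multiplying out reproduces the displayed K). The nonzero eigenvalues of U V^T coincide with those of the 2 x 2 matrix G = V^T U = [[v1·u1, v1·u2], [v2·u1, v2·u2]] = [[11, 27], [-3, -18]], and by the Sylvester determinant identity det(I_4 - U V^T) = det(I_2 - V^T U) = det([[-10, -27], [3, 19]]) = (-10)(19) - (-27)(3) = -109. (Direct check: I - K =
[[4, 12, 11, 3],
 [-9, 1, 3, -9],
 [6, 15, 14, 6],
 [-9, -6, -3, -8]]
has determinant -109.) The finite-dimensional Fredholm alternative says: either (I - K) is invertible, or ker(I - K) ≠ {0} and then range(I - K) = ker((I - K)^*)^⊥, with dim ker(I - K) = dim ker((I - K)^*). Since det(I - K) ≠ 0, 1 is not an eigenvalue of K and ker(I - K) = {0}, so we are in the first case: for every y there is a unique x = (I - K)^(-1) y. (Explicitly, by the Woodbury identity, (I - U V^T)^(-1) = I + U (I_2 - G)^(-1) V^T.)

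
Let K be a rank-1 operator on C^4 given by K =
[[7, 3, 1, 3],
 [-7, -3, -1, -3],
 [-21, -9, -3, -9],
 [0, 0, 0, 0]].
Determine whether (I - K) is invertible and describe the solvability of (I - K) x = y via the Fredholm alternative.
(I - K) is singular (det(I - K) = 0, i.e. 1 ∈ sigma(K)). (I - K) x = y is solvable iff y ⊥ ker((I - K)^*) = span{(7, 3, 1, 3)}, i.e. iff 7y_1 + 3y_2 + y_3 + 3y_4 = 0. When solvable, the solutions are x = y + c·(1, -1, -3, 0), c arbitrary (ker(I - K) = span{(1, -1, -3, 0)}, dimension 1).

K has rank 1, so it is an outer product K = u v^T: every row of K is a multiple of one row vector. Reading off the entries, u = (1, -1, -3, 0) and v = (7, 3, 1, 3) (row i of K equals u_i·v^T). A rank-one matrix u v^T satisfies K u = u (v·u) and kills the (3)-dimensional subspace v^⊥, so its characteristic polynomial is lambda^3 (lambda - v·u) with v·u = tr K = 1. Hence the eigenvalues of I - K are 1 (multiplicity 3) and 1 - (1) = 0, so det(I - K) = 0. (Direct check: I - K =
[[-6, -3, -1, -3],
 [7, 4, 1, 3],
 [21, 9, 4, 9],
 [0, 0, 0, 1]]
has determinant 0.) So 1 is an eigenvalue of K and (I - K) is not invertible. The finite-dimensional Fredholm alternative says: either (I - K) is invertible, or ker(I - K) ≠ {0} and then range(I - K) = ker((I - K)^*)^⊥, with dim ker(I - K) = dim ker((I - K)^*). We are in the second case, so we need both kernels. Kernel of I - K: (I - K) u = u - u (v·u) = u - u = 0, so ker(I - K) = span{u} = span{(1, -1, -3, 0)} (it is exactly 1-dimensional because rank(I - K) = 3). Kernel of the adjoint: K is real, so (I - K)^* = I - K^T = I - v u^T, and (I - v u^T) v = v - v (u·v) = 0; hence ker((I - K)^*) = span{v} = span{(7, 3, 1, 3)}. Therefore (I - K) x = y is solvable iff <y, v> = 0, i.e. iff 7y_1 + 3y_2 + y_3 + 3y_4 = 0. When this holds, K y = u (v·y) = 0, so (I - K) y = y and x = y is a particular solution; the full solution set is the line x = y + c·u = y + c·(1, -1, -3, 0), c ∈ C.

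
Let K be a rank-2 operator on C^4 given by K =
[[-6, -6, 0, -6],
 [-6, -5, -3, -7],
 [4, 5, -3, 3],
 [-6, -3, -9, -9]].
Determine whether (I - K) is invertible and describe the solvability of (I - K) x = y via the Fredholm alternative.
(I - K) is invertible (det(I - K) = 162 ≠ 0), so for every y in C^4 the equation (I - K) x = y has a unique solution.

K has rank 2 and factors as K = U V^T = u1 v1^T + u2 v2^T with u1 = (0, -1, -1, -3), v1 = (0, -1, 3, 1), u2 = (-3, -3, 2, -3), v2 = (2, 2, 0, 2) (multiplying out reproduces the displayed K). The nonzero eigenvalues of U V^T coincide with those of the 2 x 2 matrix G = V^T U = [[v1·u1, v1·u2], [v2·u1, v2·u2]] = [[-5, 6], [-8, -18]], and by the Sylvester determinant identity det(I_4 - U V^T) = det(I_2 - V^T U) = det([[6, -6], [8, 19]]) = (6)(19) - (-6)(8) = 162. (Direct check: I - K =
[[7, 6, 0, 6],
 [6, 6, 3, 7],
 [-4, -5, 4, -3],
 [6, 3, 9, 10]]
has determinant 162.) The finite-dimensional Fredholm alternative says: either (I - K) is invertible, or ker(I - K) ≠ {0} and then range(I - K) = ker((I - K)^*)^⊥, with dim ker(I - K) = dim ker((I - K)^*). Since det(I - K) ≠ 0, 1 is not an eigenvalue of K and ker(I - K) = {0}, so we are in the first case: for every y there is a unique x = (I - K)^(-1) y. (Explicitly, by the Woodbury identity, (I - U V^T)^(-1) = I + U (I_2 - G)^(-1) V^T.)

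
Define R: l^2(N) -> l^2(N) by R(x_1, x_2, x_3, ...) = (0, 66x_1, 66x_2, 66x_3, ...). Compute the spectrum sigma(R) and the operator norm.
sigma(R) = closed disk {z in C : |z| ≤ 66}; ||R|| = 66

Note R = 66·U where U is the unit right shift (U x)_k = x_{k-1} (with x_0 := 0); so ||R|| = 66||U|| and sigma(R) = 66·sigma(U). ||R x||^2 = sum_{k≥1} |66x_k|^2 = 4356||x||^2, so ||R|| = 66 and sigma(R) ⊂ {|z| ≤ 66}. For any |lambda| < 66, the equation (R - lambda I) x = 0 forces x_1 = 0, then 66x_k = lambda x_{k+1} ⇒ x = 0, so R has no eigenvalues. But (R - lambda I) is not surjective for |lambda| < 66: solving (R - lambda I) x = e_1 would require x_n proportional to (lambda/66)^(-n), which is not in l^2. So every |lambda| < 66 lies in the residual spectrum. The boundary |lambda| = 66 is in the approximate point spectrum (the spectrum is closed). Hence sigma(R) is the closed disk of radius 66.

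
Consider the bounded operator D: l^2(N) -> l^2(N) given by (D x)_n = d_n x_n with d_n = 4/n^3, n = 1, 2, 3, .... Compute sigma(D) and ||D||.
sigma(D) = {4/n^3 : n ≥ 1} ∪ {0}; ||D|| = 4

A bounded diagonal operator on l^2 with diagonal entries d_n has spectrum equal to the closure of {d_n : n ≥ 1}: every d_n is an eigenvalue (with eigenvector e_n), so {d_n} ⊂ sigma(D); the spectrum is closed, so its closure is too; and for lambda not in the closure, (D - lambda I) has bounded inverse (the diagonal entries 1/(d_n - lambda) are bounded). For our sequence d_n = 4/n^3, n = 1, 2, 3, ...:
  - {d_n} = {4/n^3 : n ≥ 1}; the only limit point is 0
  - closure = {4/n^3 : n ≥ 1} ∪ {0}
For the norm: a diagonal operator has ||D|| = sup_n |d_n|. Here d_n = 4/n^3 is positive and decreasing, so sup_n |d_n| = d_1 = 4. So ||D|| = 4.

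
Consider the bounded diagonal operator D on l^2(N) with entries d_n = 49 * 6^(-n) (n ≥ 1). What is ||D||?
||D|| = 49/6 (attained at n = 1)

For D diagonal, ||D|| = sup_n |d_n|. The sequence d_n = 49 * 6^(-n) is positive and strictly decreasing (ratio 6^(-1) < 1), so the supremum is d_1 = 49/6. Hence ||D|| = 49/6.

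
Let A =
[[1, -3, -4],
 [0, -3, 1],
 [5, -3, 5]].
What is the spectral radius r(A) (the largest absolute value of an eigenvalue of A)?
r(A) ≈ 5.3374

The eigenvalues of A are the roots of its characteristic polynomial. With M = A (coefficients from the trace, the sum of principal 2x2 minors, and det A):
  p(λ) = det(λ I - M) = λ^3 - 3λ^2 + 10λ + 87.
No integer candidate from the rational root theorem (±divisors of 87) is a root, so the roots are irrational. The cubic discriminant is Δ = -245047 < 0, so there is one real root and a complex-conjugate pair. p(-4) = -65 and p(-3) = 3 have opposite signs, so a root lies in (-4, -3); Newton's method refines it to λ ≈ -3.0539. Dividing out (λ - (-3.0539)) leaves approximately λ^2 - 6.0539λ + 28.4881. For λ^2 - 6.0539λ + 28.4881 the discriminant is -77.3025. It is negative, so the remaining roots are the complex-conjugate pair λ ≈ 3.027 ± 4.3961i. Their product equals the constant term, so |λ|^2 ≈ 28.4881 and |λ| ≈ 5.3374.
Thus the eigenvalues (to 4 decimals) are -3.0539 (modulus 3.0539); 3.027 ± 4.3961i (modulus 5.3374). The spectral radius is the largest modulus: r(A) ≈ 5.3374. (Cross-check: r(A) ≤ ||A||_2 ≈ 7.9546; equality holds whenever A is normal, though it can also hold for some non-normal A.)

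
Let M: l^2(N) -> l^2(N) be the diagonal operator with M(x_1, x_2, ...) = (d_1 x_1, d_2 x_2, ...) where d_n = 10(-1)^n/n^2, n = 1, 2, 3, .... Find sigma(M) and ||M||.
sigma(M) = {10(-1)^n/n^2 : n ≥ 1} ∪ {0}; ||M|| = 10

A bounded diagonal operator on l^2 with diagonal entries d_n has spectrum equal to the closure of {d_n : n ≥ 1}: every d_n is an eigenvalue (with eigenvector e_n), so {d_n} ⊂ sigma(M); the spectrum is closed, so its closure is too; and for lambda not in the closure, (M - lambda I) has bounded inverse (the diagonal entries 1/(d_n - lambda) are bounded). For our sequence d_n = 10(-1)^n/n^2, n = 1, 2, 3, ...:
  - {d_n} = {10(-1)^n/n^2 : n ≥ 1}; the only limit point is 0
  - closure = {10(-1)^n/n^2 : n ≥ 1} ∪ {0}
For the norm: a diagonal operator has ||M|| = sup_n |d_n|. Here |d_n| = 10/n^2 is decreasing, so sup_n |d_n| = |d_1| = 10. So ||M|| = 10.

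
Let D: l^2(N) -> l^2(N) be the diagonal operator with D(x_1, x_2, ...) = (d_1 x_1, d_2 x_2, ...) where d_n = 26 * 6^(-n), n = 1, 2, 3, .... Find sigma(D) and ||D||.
sigma(D) = {26 * 6^(-n) : n ≥ 1} ∪ {0}; ||D|| = 13/3

A bounded diagonal operator on l^2 with diagonal entries d_n has spectrum equal to the closure of {d_n : n ≥ 1}: every d_n is an eigenvalue (with eigenvector e_n), so {d_n} ⊂ sigma(D); the spectrum is closed, so its closure is too; and for lambda not in the closure, (D - lambda I) has bounded inverse (the diagonal entries 1/(d_n - lambda) are bounded). For our sequence d_n = 26 * 6^(-n), n = 1, 2, 3, ...:
  - {d_n} = {26 * 6^(-n) : n ≥ 1}; the only limit point is 0
  - closure = {26 * 6^(-n) : n ≥ 1} ∪ {0}
For the norm: a diagonal operator has ||D|| = sup_n |d_n|. Here d_n = 26 * 6^(-n) is positive and decreasing, so sup_n |d_n| = d_1 = 26/6 = 13/3. So ||D|| = 13/3.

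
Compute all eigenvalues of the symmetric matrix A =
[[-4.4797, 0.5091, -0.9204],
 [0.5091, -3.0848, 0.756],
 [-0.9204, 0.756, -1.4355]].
sigma(A) ≈ {-5, -3, -1}

A is real symmetric, so its spectrum consists of real eigenvalues. Expanding the characteristic polynomial of the displayed matrix gives
  det(λ I - A) = p(λ) = λ^3 + (9)λ^2 + (23)λ + (15).
Solving p(λ) = 0 yields eigenvalues ≈ -5, -3, -1. (A is shown rounded to 4 decimals, so these recover the underlying integer eigenvalues to within that precision.)
Verification: the trace of A = -9 equals the sum of eigenvalues -9, and det(A) ≈ -15.0000 matches the eigenvalue product -15.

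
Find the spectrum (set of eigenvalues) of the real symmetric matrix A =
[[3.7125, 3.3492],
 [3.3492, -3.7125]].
sigma(A) ≈ {-5, 5}

A is real symmetric, so its spectrum consists of real eigenvalues. Expanding the characteristic polynomial of the displayed matrix gives
  det(λ I - A) = p(λ) = λ^2 + (0)λ + (-25).
Solving p(λ) = 0 yields eigenvalues ≈ -5, 5. (A is shown rounded to 4 decimals, so these recover the underlying integer eigenvalues to within that precision.)
Verification: the trace of A = 0 equals the sum of eigenvalues 0, and det(A) ≈ -24.9998 matches the eigenvalue product -25.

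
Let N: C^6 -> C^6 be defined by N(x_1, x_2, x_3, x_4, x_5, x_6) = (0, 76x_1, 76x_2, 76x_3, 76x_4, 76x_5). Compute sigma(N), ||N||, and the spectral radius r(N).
sigma(N) = {0}; ||N|| = 76; r(N) = 0. (N is nilpotent with N^6 = 0.)

On C^6, N is a strictly lower-triangular matrix with 76 on the subdiagonal and zeros elsewhere, so its characteristic polynomial is lambda^6 and every eigenvalue is 0: sigma(N) = {0}. For the operator norm, N e_i = 76e_{i+1} for i = 1, ..., 5 and N e_6 = 0, so the singular values of N are 76 (with multiplicity 5) and 0; hence ||N|| = 76. The spectral radius r(N) = max|lambda| = 0. Note ||N|| > r(N) — characteristic of non-normal nilpotent operators. Indeed N^6 = 0.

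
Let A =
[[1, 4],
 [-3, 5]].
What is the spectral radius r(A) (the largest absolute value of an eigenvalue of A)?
r(A) = sqrt(17) ≈ 4.1231

The eigenvalues of A are the roots of its characteristic polynomial. With M = A (coefficients from the trace and determinant):
  p(λ) = det(λ I - M) = λ^2 - 6λ + 17.
For λ^2 - 6λ + 17 the discriminant is -32. It is negative, so the roots are the complex-conjugate pair λ = 3 ± (sqrt(32)/2) i ≈ 3 ± 2.8284i. For a conjugate pair the product of the roots equals the constant term, so |λ|^2 = 17 and |λ| = sqrt(17) ≈ 4.1231.
Thus the eigenvalues (to 4 decimals) are 3 ± 2.8284i (modulus 4.1231). The spectral radius is the largest modulus: r(A) = sqrt(17) ≈ 4.1231. (Cross-check: r(A) ≤ ||A||_2 ≈ 6.6713; equality holds whenever A is normal, though it can also hold for some non-normal A.)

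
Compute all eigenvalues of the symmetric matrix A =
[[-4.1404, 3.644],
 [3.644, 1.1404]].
sigma(A) ≈ {-6, 3}

A is real symmetric, so its spectrum consists of real eigenvalues. Expanding the characteristic polynomial of the displayed matrix gives
  det(λ I - A) = p(λ) = λ^2 + (3)λ + (-18).
Solving p(λ) = 0 yields eigenvalues ≈ -6, 3. (A is shown rounded to 4 decimals, so these recover the underlying integer eigenvalues to within that precision.)
Verification: the trace of A = -3 equals the sum of eigenvalues -3, and det(A) ≈ -18.0004 matches the eigenvalue product -18.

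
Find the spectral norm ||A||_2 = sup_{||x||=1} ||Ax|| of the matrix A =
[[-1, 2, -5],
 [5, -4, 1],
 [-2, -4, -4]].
||A||_2 ≈ 7.5782 (= sqrt(largest eigenvalue of A^T A))

||A||_2 = sigma_max(A) = sqrt(lambda_max(A^T A)). Form the symmetric matrix M = A^T A =
[[30, -14, 18],
 [-14, 36, 2],
 [18, 2, 42]].
Its characteristic polynomial (trace, sum of principal 2x2 minors, determinant of M give the coefficients) is
  p(λ) = det(λ I - M) = λ^3 - 108λ^2 + 3328λ - 24336.
No integer candidate from the rational root theorem (±divisors of 24336) is a root, so the roots are irrational. The cubic discriminant is Δ = 576492800 > 0, so there are three distinct real roots. p(10) = -856 and p(11) = 535 have opposite signs, so a root lies in (10, 11); Newton's method refines it to λ ≈ 10.6022. p(39) = 507 and p(40) = -16 have opposite signs, so a root lies in (39, 40); Newton's method refines it to λ ≈ 39.9688. p(57) = -339 and p(58) = 488 have opposite signs, so a root lies in (57, 58); Newton's method refines it to λ ≈ 57.429. Check (Vieta): the three roots sum to 108, matching tr M = 108.
So the eigenvalues of A^T A are ≈ 10.6022, 39.9688, 57.429 (all ≥ 0, as they must be for A^T A). The largest is λ_max ≈ 57.429, hence ||A||_2 = sqrt(λ_max) ≈ 7.5782.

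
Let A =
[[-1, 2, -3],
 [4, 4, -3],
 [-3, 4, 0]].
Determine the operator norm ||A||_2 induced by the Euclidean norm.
||A||_2 ≈ 7.0006 (= sqrt(largest eigenvalue of A^T A))

||A||_2 = sigma_max(A) = sqrt(lambda_max(A^T A)). Form the symmetric matrix M = A^T A =
[[26, 2, -9],
 [2, 36, -18],
 [-9, -18, 18]].
Its characteristic polynomial (trace, sum of principal 2x2 minors, determinant of M give the coefficients) is
  p(λ) = det(λ I - M) = λ^3 - 80λ^2 + 1643λ - 6084.
No integer candidate from the rational root theorem (±divisors of 6084) is a root, so the roots are irrational. The cubic discriminant is Δ = 470513540 > 0, so there are three distinct real roots. p(4) = -728 and p(5) = 256 have opposite signs, so a root lies in (4, 5); Newton's method refines it to λ ≈ 4.7265. p(26) = 130 and p(27) = -360 have opposite signs, so a root lies in (26, 27); Newton's method refines it to λ ≈ 26.2656. p(49) = -8 and p(50) = 1066 have opposite signs, so a root lies in (49, 50); Newton's method refines it to λ ≈ 49.0079. Check (Vieta): the three roots sum to 80, matching tr M = 80.
So the eigenvalues of A^T A are ≈ 4.7265, 26.2656, 49.0079 (all ≥ 0, as they must be for A^T A). The largest is λ_max ≈ 49.0079, hence ||A||_2 = sqrt(λ_max) ≈ 7.0006.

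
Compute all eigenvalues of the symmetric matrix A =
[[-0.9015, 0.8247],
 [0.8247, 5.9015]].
sigma(A) ≈ {-1, 6}

A is real symmetric, so its spectrum consists of real eigenvalues. Expanding the characteristic polynomial of the displayed matrix gives
  det(λ I - A) = p(λ) = λ^2 + (-5)λ + (-6).
Solving p(λ) = 0 yields eigenvalues ≈ -1, 6. (A is shown rounded to 4 decimals, so these recover the underlying integer eigenvalues to within that precision.)
Verification: the trace of A = 5 equals the sum of eigenvalues 5, and det(A) ≈ -6.0003 matches the eigenvalue product -6.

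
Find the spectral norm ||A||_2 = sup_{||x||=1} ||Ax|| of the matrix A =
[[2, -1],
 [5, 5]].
||A||_2 = sqrt((55 + sqrt(2125))/2) ≈ 7.1098 (= sqrt(largest eigenvalue of A^T A))

||A||_2 = sigma_max(A) = sqrt(lambda_max(A^T A)). Form the symmetric matrix M = A^T A =
[[29, 23],
 [23, 26]].
Its characteristic polynomial (trace, determinant of M give the coefficients) is
  p(λ) = det(λ I - M) = λ^2 - 55λ + 225.
For λ^2 - 55λ + 225 the discriminant is 2125. It is nonnegative but not a perfect square, so the roots are real and irrational: λ = (55 ± sqrt(2125))/2 ≈ 50.5489, 4.4511.
So the eigenvalues of A^T A are ≈ 4.4511, 50.5489 (all ≥ 0, as they must be for A^T A). The largest is λ_max = (55 + sqrt(2125))/2 ≈ 50.5489, hence ||A||_2 = sqrt(λ_max) = sqrt((55 + sqrt(2125))/2) ≈ 7.1098.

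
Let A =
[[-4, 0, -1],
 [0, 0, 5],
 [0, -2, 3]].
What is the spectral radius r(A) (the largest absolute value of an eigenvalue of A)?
r(A) = 4

The eigenvalues of A are the roots of its characteristic polynomial. With M = A (coefficients from the trace, the sum of principal 2x2 minors, and det A):
  p(λ) = det(λ I - M) = λ^3 + λ^2 - 2λ + 40.
By the rational root theorem any rational root is an integer divisor of 40. Testing λ = -4: p(-4) = -64 + 16 + 8 + 40 = 0, so λ = -4 is a root. Dividing out (λ + 4) leaves p(λ) = (λ + 4)(λ^2 - 3λ + 10). For λ^2 - 3λ + 10 the discriminant is -31. It is negative, so the roots are the complex-conjugate pair λ = 3/2 ± (sqrt(31)/2) i ≈ 1.5 ± 2.7839i. For a conjugate pair the product of the roots equals the constant term, so |λ|^2 = 10 and |λ| = sqrt(10) ≈ 3.1623.
Thus the eigenvalues (to 4 decimals) are 1.5 ± 2.7839i (modulus 3.1623); -4 (modulus 4). The spectral radius is the largest modulus: r(A) = 4. (Cross-check: r(A) ≤ ||A||_2 ≈ 6.0714; equality holds whenever A is normal, though it can also hold for some non-normal A.)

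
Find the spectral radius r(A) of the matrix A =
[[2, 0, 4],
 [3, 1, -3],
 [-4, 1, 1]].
r(A) ≈ 4.4768

The eigenvalues of A are the roots of its characteristic polynomial. With M = A (coefficients from the trace, the sum of principal 2x2 minors, and det A):
  p(λ) = det(λ I - M) = λ^3 - 4λ^2 + 24λ - 36.
No integer candidate from the rational root theorem (±divisors of 36) is a root, so the roots are irrational. The cubic discriminant is Δ = -28080 < 0, so there is one real root and a complex-conjugate pair. p(1) = -15 and p(2) = 4 have opposite signs, so a root lies in (1, 2); Newton's method refines it to λ ≈ 1.7963. Dividing out (λ - (1.7963)) leaves approximately λ^2 - 2.2037λ + 20.0415. For λ^2 - 2.2037λ + 20.0415 the discriminant is -75.3096. It is negative, so the remaining roots are the complex-conjugate pair λ ≈ 1.1019 ± 4.3391i. Their product equals the constant term, so |λ|^2 ≈ 20.0415 and |λ| ≈ 4.4768.
Thus the eigenvalues (to 4 decimals) are 1.7963 (modulus 1.7963); 1.1019 ± 4.3391i (modulus 4.4768). The spectral radius is the largest modulus: r(A) ≈ 4.4768. (Cross-check: r(A) ≤ ||A||_2 ≈ 5.7206; equality holds whenever A is normal, though it can also hold for some non-normal A.)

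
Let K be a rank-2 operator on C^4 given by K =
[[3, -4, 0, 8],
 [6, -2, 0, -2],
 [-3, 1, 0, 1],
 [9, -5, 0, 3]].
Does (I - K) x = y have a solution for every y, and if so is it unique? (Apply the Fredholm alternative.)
(I - K) is invertible (det(I - K) = -64 ≠ 0), so for every y in C^4 the equation (I - K) x = y has a unique solution.

K has rank 2 and factors as K = U V^T = u1 v1^T + u2 v2^T with u1 = (3, 0, 0, 2), v1 = (3, -2, 0, 2), u2 = (2, -2, 1, -1), v2 = (-3, 1, 0, 1) (multiplying out reproduces the displayed K). The nonzero eigenvalues of U V^T coincide with those of the 2 x 2 matrix G = V^T U = [[v1·u1, v1·u2], [v2·u1, v2·u2]] = [[13, 8], [-7, -9]], and by the Sylvester determinant identity det(I_4 - U V^T) = det(I_2 - V^T U) = det([[-12, -8], [7, 10]]) = (-12)(10) - (-8)(7) = -64. (Direct check: I - K =
[[-2, 4, 0, -8],
 [-6, 3, 0, 2],
 [3, -1, 1, -1],
 [-9, 5, 0, -2]]
has determinant -64.) The finite-dimensional Fredholm alternative says: either (I - K) is invertible, or ker(I - K) ≠ {0} and then range(I - K) = ker((I - K)^*)^⊥, with dim ker(I - K) = dim ker((I - K)^*). Since det(I - K) ≠ 0, 1 is not an eigenvalue of K and ker(I - K) = {0}, so we are in the first case: for every y there is a unique x = (I - K)^(-1) y. (Explicitly, by the Woodbury identity, (I - U V^T)^(-1) = I + U (I_2 - G)^(-1) V^T.)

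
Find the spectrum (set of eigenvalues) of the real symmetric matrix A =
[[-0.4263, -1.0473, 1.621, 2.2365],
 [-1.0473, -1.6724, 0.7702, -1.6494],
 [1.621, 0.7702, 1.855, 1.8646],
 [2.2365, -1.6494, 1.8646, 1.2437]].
sigma(A) ≈ {-3, -2, 1, 5}

A is real symmetric, so its spectrum consists of real eigenvalues. Expanding the characteristic polynomial of the displayed matrix gives
  det(λ I - A) = p(λ) = λ^4 + (-1)λ^3 + (-19)λ^2 + (-11)λ + (30).
Solving p(λ) = 0 yields eigenvalues ≈ -3, -2, 1, 5. (A is shown rounded to 4 decimals, so these recover the underlying integer eigenvalues to within that precision.)
Verification: the trace of A = 1 equals the sum of eigenvalues 1, and det(A) ≈ 29.9998 matches the eigenvalue product 30.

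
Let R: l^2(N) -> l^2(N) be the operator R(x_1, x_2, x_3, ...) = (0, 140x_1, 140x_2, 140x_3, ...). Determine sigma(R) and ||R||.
sigma(R) = closed disk {z in C : |z| ≤ 140}; ||R|| = 140

Note R = 140·U where U is the unit right shift (U x)_k = x_{k-1} (with x_0 := 0); so ||R|| = 140||U|| and sigma(R) = 140·sigma(U). ||R x||^2 = sum_{k≥1} |140x_k|^2 = 19600||x||^2, so ||R|| = 140 and sigma(R) ⊂ {|z| ≤ 140}. For any |lambda| < 140, the equation (R - lambda I) x = 0 forces x_1 = 0, then 140x_k = lambda x_{k+1} ⇒ x = 0, so R has no eigenvalues. But (R - lambda I) is not surjective for |lambda| < 140: solving (R - lambda I) x = e_1 would require x_n proportional to (lambda/140)^(-n), which is not in l^2. So every |lambda| < 140 lies in the residual spectrum. The boundary |lambda| = 140 is in the approximate point spectrum (the spectrum is closed). Hence sigma(R) is the closed disk of radius 140.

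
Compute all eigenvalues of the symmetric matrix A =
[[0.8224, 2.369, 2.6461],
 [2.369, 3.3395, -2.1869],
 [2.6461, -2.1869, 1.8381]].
sigma(A) ≈ {-3, 4, 5}

A is real symmetric, so its spectrum consists of real eigenvalues. Expanding the characteristic polynomial of the displayed matrix gives
  det(λ I - A) = p(λ) = λ^3 + (-6)λ^2 + (-7)λ + (60.001).
Solving p(λ) = 0 yields eigenvalues ≈ -3, 4, 5. (A is shown rounded to 4 decimals, so these recover the underlying integer eigenvalues to within that precision.)
Verification: the trace of A = 6 equals the sum of eigenvalues 6, and det(A) ≈ -60.0010 matches the eigenvalue product -60.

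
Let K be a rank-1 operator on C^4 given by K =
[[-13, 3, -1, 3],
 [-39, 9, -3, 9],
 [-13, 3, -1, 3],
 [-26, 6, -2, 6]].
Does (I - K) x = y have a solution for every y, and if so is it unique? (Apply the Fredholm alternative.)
(I - K) is singular (det(I - K) = 0, i.e. 1 ∈ sigma(K)). (I - K) x = y is solvable iff y ⊥ ker((I - K)^*) = span{(-13, 3, -1, 3)}, i.e. iff -13y_1 + 3y_2 - y_3 + 3y_4 = 0. When solvable, the solutions are x = y + c·(1, 3, 1, 2), c arbitrary (ker(I - K) = span{(1, 3, 1, 2)}, dimension 1).

K has rank 1, so it is an outer product K = u v^T: every row of K is a multiple of one row vector. Reading off the entries, u = (1, 3, 1, 2) and v = (-13, 3, -1, 3) (row i of K equals u_i·v^T). A rank-one matrix u v^T satisfies K u = u (v·u) and kills the (3)-dimensional subspace v^⊥, so its characteristic polynomial is lambda^3 (lambda - v·u) with v·u = tr K = 1. Hence the eigenvalues of I - K are 1 (multiplicity 3) and 1 - (1) = 0, so det(I - K) = 0. (Direct check: I - K =
[[14, -3, 1, -3],
 [39, -8, 3, -9],
 [13, -3, 2, -3],
 [26, -6, 2, -5]]
has determinant 0.) So 1 is an eigenvalue of K and (I - K) is not invertible. The finite-dimensional Fredholm alternative says: either (I - K) is invertible, or ker(I - K) ≠ {0} and then range(I - K) = ker((I - K)^*)^⊥, with dim ker(I - K) = dim ker((I - K)^*). We are in the second case, so we need both kernels. Kernel of I - K: (I - K) u = u - u (v·u) = u - u = 0, so ker(I - K) = span{u} = span{(1, 3, 1, 2)} (it is exactly 1-dimensional because rank(I - K) = 3). Kernel of the adjoint: K is real, so (I - K)^* = I - K^T = I - v u^T, and (I - v u^T) v = v - v (u·v) = 0; hence ker((I - K)^*) = span{v} = span{(-13, 3, -1, 3)}. Therefore (I - K) x = y is solvable iff <y, v> = 0, i.e. iff -13y_1 + 3y_2 - y_3 + 3y_4 = 0. When this holds, K y = u (v·y) = 0, so (I - K) y = y and x = y is a particular solution; the full solution set is the line x = y + c·u = y + c·(1, 3, 1, 2), c ∈ C.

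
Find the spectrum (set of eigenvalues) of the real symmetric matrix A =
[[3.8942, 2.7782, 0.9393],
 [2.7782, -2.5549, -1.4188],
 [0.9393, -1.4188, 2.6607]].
sigma(A) ≈ {-4, 3, 5}

A is real symmetric, so its spectrum consists of real eigenvalues. Expanding the characteristic polynomial of the displayed matrix gives
  det(λ I - A) = p(λ) = λ^3 + (-4)λ^2 + (-17)λ + (59.9982).
Solving p(λ) = 0 yields eigenvalues ≈ -4, 3, 5. (A is shown rounded to 4 decimals, so these recover the underlying integer eigenvalues to within that precision.)
Verification: the trace of A = 4 equals the sum of eigenvalues 4, and det(A) ≈ -59.9982 matches the eigenvalue product -60.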